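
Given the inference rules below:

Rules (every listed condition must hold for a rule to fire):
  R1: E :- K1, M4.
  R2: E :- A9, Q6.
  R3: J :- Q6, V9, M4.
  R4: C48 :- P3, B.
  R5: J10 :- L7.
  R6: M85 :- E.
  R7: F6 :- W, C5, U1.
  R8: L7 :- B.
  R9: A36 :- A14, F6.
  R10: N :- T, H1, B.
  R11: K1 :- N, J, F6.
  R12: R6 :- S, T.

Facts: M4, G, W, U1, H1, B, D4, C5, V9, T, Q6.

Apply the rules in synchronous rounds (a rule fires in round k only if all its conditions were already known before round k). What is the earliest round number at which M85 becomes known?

4

Round 1 — R3, R7, R8, R10, derive J, F6, L7, N.
Round 2 — R5, R11, derive J10, K1.
Round 3 — R1, derive E.
Round 4 — R6, derive M85.
M85 first appears in round 4.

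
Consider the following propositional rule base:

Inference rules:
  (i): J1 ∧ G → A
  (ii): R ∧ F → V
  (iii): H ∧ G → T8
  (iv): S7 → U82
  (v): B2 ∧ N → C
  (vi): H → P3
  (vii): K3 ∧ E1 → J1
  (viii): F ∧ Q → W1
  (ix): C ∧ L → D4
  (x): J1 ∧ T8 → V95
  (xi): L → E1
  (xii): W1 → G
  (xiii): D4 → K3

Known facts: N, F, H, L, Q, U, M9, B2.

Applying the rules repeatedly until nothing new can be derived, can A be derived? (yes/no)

Round 1 fires (v), (vi), (viii), (xi), giving C, P3, W1, E1.
Round 2 fires (ix), (xii), giving D4, G.
Round 3 fires (iii), (xiii), giving T8, K3.
Round 4 fires (vii), giving J1.
Round 5 fires (i), (x), giving A, V95.
A appears in round 5, so it is derivable.

yes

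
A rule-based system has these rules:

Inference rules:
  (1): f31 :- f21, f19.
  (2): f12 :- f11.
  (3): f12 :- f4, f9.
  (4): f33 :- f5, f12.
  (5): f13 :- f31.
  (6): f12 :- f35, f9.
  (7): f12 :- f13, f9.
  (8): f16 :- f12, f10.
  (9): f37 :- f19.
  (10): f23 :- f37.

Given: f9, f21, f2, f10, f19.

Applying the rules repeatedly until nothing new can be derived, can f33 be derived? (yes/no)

no

Round 1 fires (1), (9), giving f31, f37.
Round 2 fires (5), (10), giving f13, f23.
Round 3 fires (7), giving f12.
Round 4 fires (8), giving f16.
Fixed point reached. f33 is concluded only by (4); (4) needs f5 (never derived).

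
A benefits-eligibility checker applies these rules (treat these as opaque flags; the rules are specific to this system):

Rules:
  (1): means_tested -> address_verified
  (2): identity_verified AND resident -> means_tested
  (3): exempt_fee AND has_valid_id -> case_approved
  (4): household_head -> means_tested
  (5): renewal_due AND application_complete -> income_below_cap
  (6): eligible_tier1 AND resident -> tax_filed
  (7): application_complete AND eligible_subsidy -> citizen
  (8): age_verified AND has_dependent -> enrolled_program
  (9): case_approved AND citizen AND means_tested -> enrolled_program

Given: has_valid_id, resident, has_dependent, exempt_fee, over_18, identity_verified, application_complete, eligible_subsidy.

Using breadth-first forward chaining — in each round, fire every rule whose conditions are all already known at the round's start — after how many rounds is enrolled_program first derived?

2

[1] (2) [identity_verified AND resident -> means_tested]; (3) [exempt_fee AND has_valid_id -> case_approved]; (7) [application_complete AND eligible_subsidy -> citizen]. ⇒ new: means_tested, case_approved, citizen.
[2] (1) [means_tested -> address_verified]; (9) [case_approved AND citizen AND means_tested -> enrolled_program]. ⇒ new: address_verified, enrolled_program.
enrolled_program first appears in round 2.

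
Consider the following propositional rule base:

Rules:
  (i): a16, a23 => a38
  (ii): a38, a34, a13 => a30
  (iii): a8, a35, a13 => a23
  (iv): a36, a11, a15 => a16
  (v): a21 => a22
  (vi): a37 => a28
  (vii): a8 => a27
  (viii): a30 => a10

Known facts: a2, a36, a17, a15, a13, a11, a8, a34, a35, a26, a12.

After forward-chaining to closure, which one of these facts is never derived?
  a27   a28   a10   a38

[1] (iii) [a8, a35, a13 => a23]; (iv) [a36, a11, a15 => a16]; (vii) [a8 => a27]. ⇒ new: a23, a16, a27.
[2] (i) [a16, a23 => a38]. ⇒ new: a38.
[3] (ii) [a38, a34, a13 => a30]. ⇒ new: a30.
[4] (viii) [a30 => a10]. ⇒ new: a10.
Derived: a10 (round 4), a38 (round 2), a27 (round 1). a28 never appears in any round.

a28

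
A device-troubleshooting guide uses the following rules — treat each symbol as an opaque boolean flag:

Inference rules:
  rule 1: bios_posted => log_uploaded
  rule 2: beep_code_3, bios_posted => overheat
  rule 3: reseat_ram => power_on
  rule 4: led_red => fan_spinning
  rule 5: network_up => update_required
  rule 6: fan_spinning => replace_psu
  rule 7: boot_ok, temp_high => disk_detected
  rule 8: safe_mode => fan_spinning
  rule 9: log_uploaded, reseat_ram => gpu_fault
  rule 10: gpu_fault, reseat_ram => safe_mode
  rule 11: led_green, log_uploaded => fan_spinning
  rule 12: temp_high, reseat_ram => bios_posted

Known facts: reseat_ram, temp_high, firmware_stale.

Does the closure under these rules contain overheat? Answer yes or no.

no

Round 1: rule 3 [reseat_ram => power_on]; rule 12 [temp_high, reseat_ram => bios_posted]. New: power_on, bios_posted.
Round 2: rule 1 [bios_posted => log_uploaded]. New: log_uploaded.
Round 3: rule 9 [log_uploaded, reseat_ram => gpu_fault]. New: gpu_fault.
Round 4: rule 10 [gpu_fault, reseat_ram => safe_mode]. New: safe_mode.
Round 5: rule 8 [safe_mode => fan_spinning]. New: fan_spinning.
Round 6: rule 6 [fan_spinning => replace_psu]. New: replace_psu.
Fixed point reached. overheat is concluded only by rule 2; rule 2 needs beep_code_3 (never derived).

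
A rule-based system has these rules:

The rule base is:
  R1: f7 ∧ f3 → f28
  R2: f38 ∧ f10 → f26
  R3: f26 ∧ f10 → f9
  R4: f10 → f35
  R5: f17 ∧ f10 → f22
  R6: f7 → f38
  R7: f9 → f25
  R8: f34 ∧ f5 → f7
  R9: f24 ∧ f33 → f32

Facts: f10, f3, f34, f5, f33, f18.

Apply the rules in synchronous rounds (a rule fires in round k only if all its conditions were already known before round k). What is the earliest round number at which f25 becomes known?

Round 1 — R4, R8, derive f35, f7.
Round 2 — R1, R6, derive f28, f38.
Round 3 — R2, derive f26.
Round 4 — R3, derive f9.
Round 5 — R7, derive f25.
f25 first appears in round 5.

5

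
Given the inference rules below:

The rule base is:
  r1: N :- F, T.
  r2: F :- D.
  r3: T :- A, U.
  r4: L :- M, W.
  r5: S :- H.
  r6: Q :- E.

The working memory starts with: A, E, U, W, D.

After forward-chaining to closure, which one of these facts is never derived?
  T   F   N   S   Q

Round 1 — r2, r3, r6, derive F, T, Q.
Round 2 — r1, derive N.
Derived: F (round 1), N (round 2), T (round 1), Q (round 1). S never appears in any round.

S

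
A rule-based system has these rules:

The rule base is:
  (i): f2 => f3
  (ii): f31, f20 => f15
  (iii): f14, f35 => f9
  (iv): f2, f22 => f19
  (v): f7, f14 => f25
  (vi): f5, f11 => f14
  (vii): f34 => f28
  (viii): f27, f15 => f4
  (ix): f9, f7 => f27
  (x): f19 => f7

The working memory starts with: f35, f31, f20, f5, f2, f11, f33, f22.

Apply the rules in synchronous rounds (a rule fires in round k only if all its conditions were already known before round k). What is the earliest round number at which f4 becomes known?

4

[1] (i) [f2 => f3]; (ii) [f31, f20 => f15]; (iv) [f2, f22 => f19]; (vi) [f5, f11 => f14]. ⇒ new: f3, f15, f19, f14.
[2] (iii) [f14, f35 => f9]; (x) [f19 => f7]. ⇒ new: f9, f7.
[3] (v) [f7, f14 => f25]; (ix) [f9, f7 => f27]. ⇒ new: f25, f27.
[4] (viii) [f27, f15 => f4]. ⇒ new: f4.
f4 first appears in round 4.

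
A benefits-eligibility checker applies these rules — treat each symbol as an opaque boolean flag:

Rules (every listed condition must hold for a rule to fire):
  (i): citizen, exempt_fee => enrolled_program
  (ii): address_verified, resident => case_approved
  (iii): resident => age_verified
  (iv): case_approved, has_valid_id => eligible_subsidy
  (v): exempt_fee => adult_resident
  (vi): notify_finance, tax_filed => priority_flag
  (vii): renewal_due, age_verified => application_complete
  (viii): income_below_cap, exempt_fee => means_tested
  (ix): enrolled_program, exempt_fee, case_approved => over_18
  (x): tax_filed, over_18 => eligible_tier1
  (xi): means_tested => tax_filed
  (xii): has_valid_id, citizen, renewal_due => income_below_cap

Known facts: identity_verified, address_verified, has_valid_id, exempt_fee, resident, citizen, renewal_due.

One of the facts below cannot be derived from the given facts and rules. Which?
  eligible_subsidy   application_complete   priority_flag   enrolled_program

Round 1: (i) [citizen, exempt_fee => enrolled_program]; (ii) [address_verified, resident => case_approved]; (iii) [resident => age_verified]; (v) [exempt_fee => adult_resident]; (xii) [has_valid_id, citizen, renewal_due => income_below_cap]. New: enrolled_program, case_approved, age_verified, adult_resident, income_below_cap.
Round 2: (iv) [case_approved, has_valid_id => eligible_subsidy]; (vii) [renewal_due, age_verified => application_complete]; (viii) [income_below_cap, exempt_fee => means_tested]; (ix) [enrolled_program, exempt_fee, case_approved => over_18]. New: eligible_subsidy, application_complete, means_tested, over_18.
Round 3: (xi) [means_tested => tax_filed]. New: tax_filed.
Round 4: (x) [tax_filed, over_18 => eligible_tier1]. New: eligible_tier1.
Derived: application_complete (round 2), eligible_subsidy (round 2), enrolled_program (round 1). priority_flag never appears in any round.

priority_flag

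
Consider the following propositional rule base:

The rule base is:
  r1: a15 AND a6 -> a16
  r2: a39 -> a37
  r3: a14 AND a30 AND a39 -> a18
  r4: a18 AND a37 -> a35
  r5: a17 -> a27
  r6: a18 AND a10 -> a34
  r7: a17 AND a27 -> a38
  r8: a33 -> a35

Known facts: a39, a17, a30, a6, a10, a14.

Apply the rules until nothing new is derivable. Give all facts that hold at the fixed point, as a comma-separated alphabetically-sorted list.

Round 1 — r2, r3, r5, derive a37, a18, a27.
Round 2 — r4, r6, r7, derive a35, a34, a38.

a10, a14, a17, a18, a27, a30, a34, a35, a37, a38, a39, a6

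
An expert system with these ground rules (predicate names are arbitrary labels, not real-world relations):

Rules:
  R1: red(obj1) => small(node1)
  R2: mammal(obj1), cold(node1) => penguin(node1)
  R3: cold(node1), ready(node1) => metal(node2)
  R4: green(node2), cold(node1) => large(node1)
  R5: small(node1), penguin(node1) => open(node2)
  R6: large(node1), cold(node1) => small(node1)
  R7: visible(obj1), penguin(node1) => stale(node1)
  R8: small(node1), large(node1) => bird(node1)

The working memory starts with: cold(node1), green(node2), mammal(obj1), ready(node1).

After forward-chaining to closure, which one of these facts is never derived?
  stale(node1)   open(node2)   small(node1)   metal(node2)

Round 1: R2 [mammal(obj1), cold(node1) => penguin(node1)]; R3 [cold(node1), ready(node1) => metal(node2)]; R4 [green(node2), cold(node1) => large(node1)]. Adds penguin(node1), metal(node2), large(node1).
Round 2: R6 [large(node1), cold(node1) => small(node1)]. Adds small(node1).
Round 3: R5 [small(node1), penguin(node1) => open(node2)]; R8 [small(node1), large(node1) => bird(node1)]. Adds open(node2), bird(node1).
Derived: small(node1) (round 2), metal(node2) (round 1), open(node2) (round 3). stale(node1) never appears in any round.

stale(node1)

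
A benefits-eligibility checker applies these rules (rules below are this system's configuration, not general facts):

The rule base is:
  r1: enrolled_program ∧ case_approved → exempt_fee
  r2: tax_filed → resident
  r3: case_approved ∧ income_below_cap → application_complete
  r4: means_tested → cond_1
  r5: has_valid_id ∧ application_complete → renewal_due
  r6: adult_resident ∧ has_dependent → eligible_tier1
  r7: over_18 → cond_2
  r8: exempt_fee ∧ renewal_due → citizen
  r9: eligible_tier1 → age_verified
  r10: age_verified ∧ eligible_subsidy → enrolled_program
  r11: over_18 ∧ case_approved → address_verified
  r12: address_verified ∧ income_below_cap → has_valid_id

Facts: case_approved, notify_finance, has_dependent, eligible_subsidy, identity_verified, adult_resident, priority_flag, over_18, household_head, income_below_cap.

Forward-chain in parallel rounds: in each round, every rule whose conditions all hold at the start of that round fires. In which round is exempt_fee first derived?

4

Round 1 fires r3, r6, r7, r11, giving application_complete, eligible_tier1, cond_2, address_verified.
Round 2 fires r9, r12, giving age_verified, has_valid_id.
Round 3 fires r5, r10, giving renewal_due, enrolled_program.
Round 4 fires r1, giving exempt_fee.
exempt_fee first appears in round 4.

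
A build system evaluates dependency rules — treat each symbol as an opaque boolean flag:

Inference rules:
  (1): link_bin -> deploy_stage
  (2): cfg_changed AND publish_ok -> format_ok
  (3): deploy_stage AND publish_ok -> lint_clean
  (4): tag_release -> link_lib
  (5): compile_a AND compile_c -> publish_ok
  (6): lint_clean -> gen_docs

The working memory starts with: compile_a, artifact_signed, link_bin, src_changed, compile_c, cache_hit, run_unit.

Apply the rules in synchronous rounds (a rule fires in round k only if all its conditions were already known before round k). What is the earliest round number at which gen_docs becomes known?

3

Round 1: (1) [link_bin -> deploy_stage]; (5) [compile_a AND compile_c -> publish_ok]. Adds deploy_stage, publish_ok.
Round 2: (3) [deploy_stage AND publish_ok -> lint_clean]. Adds lint_clean.
Round 3: (6) [lint_clean -> gen_docs]. Adds gen_docs.
gen_docs first appears in round 3.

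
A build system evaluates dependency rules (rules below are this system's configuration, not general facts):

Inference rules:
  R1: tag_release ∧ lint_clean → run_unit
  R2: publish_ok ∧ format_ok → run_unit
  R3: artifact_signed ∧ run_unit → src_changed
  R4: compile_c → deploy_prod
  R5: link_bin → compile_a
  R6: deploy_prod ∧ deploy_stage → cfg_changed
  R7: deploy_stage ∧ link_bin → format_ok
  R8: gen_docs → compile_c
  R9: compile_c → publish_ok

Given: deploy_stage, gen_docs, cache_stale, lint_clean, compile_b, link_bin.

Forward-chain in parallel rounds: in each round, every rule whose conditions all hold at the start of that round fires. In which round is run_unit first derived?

Round 1 fires R5, R7, R8, giving compile_a, format_ok, compile_c.
Round 2 fires R4, R9, giving deploy_prod, publish_ok.
Round 3 fires R2, R6, giving run_unit, cfg_changed.
run_unit first appears in round 3.

3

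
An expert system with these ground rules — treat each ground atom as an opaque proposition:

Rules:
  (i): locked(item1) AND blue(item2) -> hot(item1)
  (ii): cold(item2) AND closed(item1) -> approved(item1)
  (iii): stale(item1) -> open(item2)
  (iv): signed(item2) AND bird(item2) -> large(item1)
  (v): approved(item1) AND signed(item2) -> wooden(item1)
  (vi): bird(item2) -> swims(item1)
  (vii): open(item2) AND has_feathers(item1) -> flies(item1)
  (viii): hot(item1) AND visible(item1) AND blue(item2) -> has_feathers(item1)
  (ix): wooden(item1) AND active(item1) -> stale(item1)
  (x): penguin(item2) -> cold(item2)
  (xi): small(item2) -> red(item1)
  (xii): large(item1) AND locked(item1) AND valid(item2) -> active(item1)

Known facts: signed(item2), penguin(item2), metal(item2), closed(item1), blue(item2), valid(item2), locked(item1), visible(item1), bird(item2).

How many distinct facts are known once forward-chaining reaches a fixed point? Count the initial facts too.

20

Round 1: (i) [locked(item1) AND blue(item2) -> hot(item1)]; (iv) [signed(item2) AND bird(item2) -> large(item1)]; (vi) [bird(item2) -> swims(item1)]; (x) [penguin(item2) -> cold(item2)]. Adds hot(item1), large(item1), swims(item1), cold(item2).
Round 2: (ii) [cold(item2) AND closed(item1) -> approved(item1)]; (viii) [hot(item1) AND visible(item1) AND blue(item2) -> has_feathers(item1)]; (xii) [large(item1) AND locked(item1) AND valid(item2) -> active(item1)]. Adds approved(item1), has_feathers(item1), active(item1).
Round 3: (v) [approved(item1) AND signed(item2) -> wooden(item1)]. Adds wooden(item1).
Round 4: (ix) [wooden(item1) AND active(item1) -> stale(item1)]. Adds stale(item1).
Round 5: (iii) [stale(item1) -> open(item2)]. Adds open(item2).
Round 6: (vii) [open(item2) AND has_feathers(item1) -> flies(item1)]. Adds flies(item1).
Closure: {active(item1), approved(item1), bird(item2), blue(item2), closed(item1), cold(item2), flies(item1), has_feathers(item1), hot(item1), large(item1), locked(item1), metal(item2), open(item2), penguin(item2), signed(item2), stale(item1), swims(item1), valid(item2), visible(item1), wooden(item1)} — 20 facts.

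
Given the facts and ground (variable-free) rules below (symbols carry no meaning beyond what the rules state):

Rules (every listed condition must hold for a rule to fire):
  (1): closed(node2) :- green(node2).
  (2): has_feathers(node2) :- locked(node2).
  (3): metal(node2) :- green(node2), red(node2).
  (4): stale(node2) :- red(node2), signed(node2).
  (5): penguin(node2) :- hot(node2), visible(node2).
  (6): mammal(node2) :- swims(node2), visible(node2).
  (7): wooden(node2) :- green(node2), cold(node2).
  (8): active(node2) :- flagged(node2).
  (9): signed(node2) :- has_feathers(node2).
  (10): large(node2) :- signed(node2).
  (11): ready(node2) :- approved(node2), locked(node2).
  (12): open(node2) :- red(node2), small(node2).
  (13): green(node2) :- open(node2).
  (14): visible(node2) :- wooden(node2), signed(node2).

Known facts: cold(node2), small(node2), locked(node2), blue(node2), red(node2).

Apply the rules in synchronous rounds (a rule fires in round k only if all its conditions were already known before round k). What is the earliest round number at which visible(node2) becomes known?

4

Round 1 — (2), (12), derive has_feathers(node2), open(node2).
Round 2 — (9), (13), derive signed(node2), green(node2).
Round 3 — (1), (3), (4), (7), (10), derive closed(node2), metal(node2), stale(node2), wooden(node2), large(node2).
Round 4 — (14), derive visible(node2).
visible(node2) first appears in round 4.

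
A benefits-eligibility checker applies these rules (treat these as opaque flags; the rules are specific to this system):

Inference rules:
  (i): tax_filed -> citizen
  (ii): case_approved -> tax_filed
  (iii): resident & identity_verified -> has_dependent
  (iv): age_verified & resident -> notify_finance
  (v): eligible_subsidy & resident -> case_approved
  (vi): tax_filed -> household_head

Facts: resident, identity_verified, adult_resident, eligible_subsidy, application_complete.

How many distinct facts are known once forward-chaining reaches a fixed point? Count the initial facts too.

Round 1 — (iii), (v), derive has_dependent, case_approved.
Round 2 — (ii), derive tax_filed.
Round 3 — (i), (vi), derive citizen, household_head.
Closure: {adult_resident, application_complete, case_approved, citizen, eligible_subsidy, has_dependent, household_head, identity_verified, resident, tax_filed} — 10 facts.

10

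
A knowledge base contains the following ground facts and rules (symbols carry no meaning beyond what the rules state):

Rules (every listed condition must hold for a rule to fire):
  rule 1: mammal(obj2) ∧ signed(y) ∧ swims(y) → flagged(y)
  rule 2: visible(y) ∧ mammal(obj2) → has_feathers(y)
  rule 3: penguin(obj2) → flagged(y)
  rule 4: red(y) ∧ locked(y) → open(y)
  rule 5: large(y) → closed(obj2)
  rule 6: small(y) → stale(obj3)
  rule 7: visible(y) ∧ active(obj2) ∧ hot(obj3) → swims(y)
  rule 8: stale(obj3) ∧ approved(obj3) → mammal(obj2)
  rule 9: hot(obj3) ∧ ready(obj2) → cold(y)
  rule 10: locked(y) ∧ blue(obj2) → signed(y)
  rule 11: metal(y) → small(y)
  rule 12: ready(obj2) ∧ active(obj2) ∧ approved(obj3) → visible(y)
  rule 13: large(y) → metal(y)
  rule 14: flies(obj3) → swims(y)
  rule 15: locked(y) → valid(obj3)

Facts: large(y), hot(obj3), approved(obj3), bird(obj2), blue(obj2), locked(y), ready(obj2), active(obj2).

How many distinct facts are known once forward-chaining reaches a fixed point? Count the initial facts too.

20

Round 1: rule 5 [large(y) → closed(obj2)]; rule 9 [hot(obj3) ∧ ready(obj2) → cold(y)]; rule 10 [locked(y) ∧ blue(obj2) → signed(y)]; rule 12 [ready(obj2) ∧ active(obj2) ∧ approved(obj3) → visible(y)]; rule 13 [large(y) → metal(y)]; rule 15 [locked(y) → valid(obj3)]. Adds closed(obj2), cold(y), signed(y), visible(y), metal(y), valid(obj3).
Round 2: rule 7 [visible(y) ∧ active(obj2) ∧ hot(obj3) → swims(y)]; rule 11 [metal(y) → small(y)]. Adds swims(y), small(y).
Round 3: rule 6 [small(y) → stale(obj3)]. Adds stale(obj3).
Round 4: rule 8 [stale(obj3) ∧ approved(obj3) → mammal(obj2)]. Adds mammal(obj2).
Round 5: rule 1 [mammal(obj2) ∧ signed(y) ∧ swims(y) → flagged(y)]; rule 2 [visible(y) ∧ mammal(obj2) → has_feathers(y)]. Adds flagged(y), has_feathers(y).
Closure: {active(obj2), approved(obj3), bird(obj2), blue(obj2), closed(obj2), cold(y), flagged(y), has_feathers(y), hot(obj3), large(y), locked(y), mammal(obj2), metal(y), ready(obj2), signed(y), small(y), stale(obj3), swims(y), valid(obj3), visible(y)} — 20 facts.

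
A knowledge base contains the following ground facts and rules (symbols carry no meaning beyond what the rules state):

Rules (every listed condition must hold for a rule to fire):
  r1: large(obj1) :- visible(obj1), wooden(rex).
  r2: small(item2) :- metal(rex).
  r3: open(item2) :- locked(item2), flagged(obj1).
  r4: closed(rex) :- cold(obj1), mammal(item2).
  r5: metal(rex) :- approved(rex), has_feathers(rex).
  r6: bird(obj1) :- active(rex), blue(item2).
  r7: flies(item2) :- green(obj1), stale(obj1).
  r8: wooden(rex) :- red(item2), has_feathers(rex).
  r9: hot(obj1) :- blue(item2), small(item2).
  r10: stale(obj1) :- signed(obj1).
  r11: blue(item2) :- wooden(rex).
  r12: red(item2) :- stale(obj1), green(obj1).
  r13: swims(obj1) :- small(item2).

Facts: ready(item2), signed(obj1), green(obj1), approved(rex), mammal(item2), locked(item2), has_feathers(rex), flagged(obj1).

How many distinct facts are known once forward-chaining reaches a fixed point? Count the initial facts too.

18

[1] r3 [open(item2) :- locked(item2), flagged(obj1).]; r5 [metal(rex) :- approved(rex), has_feathers(rex).]; r10 [stale(obj1) :- signed(obj1).]. ⇒ new: open(item2), metal(rex), stale(obj1).
[2] r2 [small(item2) :- metal(rex).]; r7 [flies(item2) :- green(obj1), stale(obj1).]; r12 [red(item2) :- stale(obj1), green(obj1).]. ⇒ new: small(item2), flies(item2), red(item2).
[3] r8 [wooden(rex) :- red(item2), has_feathers(rex).]; r13 [swims(obj1) :- small(item2).]. ⇒ new: wooden(rex), swims(obj1).
[4] r11 [blue(item2) :- wooden(rex).]. ⇒ new: blue(item2).
[5] r9 [hot(obj1) :- blue(item2), small(item2).]. ⇒ new: hot(obj1).
Closure: {approved(rex), blue(item2), flagged(obj1), flies(item2), green(obj1), has_feathers(rex), hot(obj1), locked(item2), mammal(item2), metal(rex), open(item2), ready(item2), red(item2), signed(obj1), small(item2), stale(obj1), swims(obj1), wooden(rex)} — 18 facts.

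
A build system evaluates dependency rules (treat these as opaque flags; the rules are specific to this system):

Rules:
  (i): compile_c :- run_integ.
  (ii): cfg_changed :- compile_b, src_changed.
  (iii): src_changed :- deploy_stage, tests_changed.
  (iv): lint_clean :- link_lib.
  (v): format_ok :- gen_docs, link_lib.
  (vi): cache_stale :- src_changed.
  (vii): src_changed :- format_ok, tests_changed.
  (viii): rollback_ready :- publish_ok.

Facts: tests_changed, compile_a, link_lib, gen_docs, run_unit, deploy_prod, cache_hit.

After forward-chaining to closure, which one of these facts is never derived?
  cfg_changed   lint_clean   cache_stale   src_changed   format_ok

cfg_changed

Round 1 — (iv), (v), derive lint_clean, format_ok.
Round 2 — (vii), derive src_changed.
Round 3 — (vi), derive cache_stale.
Derived: format_ok (round 1), src_changed (round 2), cache_stale (round 3), lint_clean (round 1). cfg_changed never appears in any round.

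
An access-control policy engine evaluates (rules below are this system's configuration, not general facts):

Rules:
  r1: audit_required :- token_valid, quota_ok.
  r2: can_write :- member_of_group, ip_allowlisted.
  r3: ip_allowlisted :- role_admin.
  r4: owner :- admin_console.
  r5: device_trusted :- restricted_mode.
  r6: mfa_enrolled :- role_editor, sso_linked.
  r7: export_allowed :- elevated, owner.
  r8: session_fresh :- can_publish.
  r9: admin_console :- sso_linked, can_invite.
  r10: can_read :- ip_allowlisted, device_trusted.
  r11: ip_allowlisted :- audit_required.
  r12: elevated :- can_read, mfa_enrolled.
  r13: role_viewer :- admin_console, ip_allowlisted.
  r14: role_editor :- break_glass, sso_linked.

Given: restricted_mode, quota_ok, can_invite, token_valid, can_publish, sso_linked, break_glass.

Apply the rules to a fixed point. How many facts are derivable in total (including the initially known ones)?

Round 1 fires r1, r5, r8, r9, r14, giving audit_required, device_trusted, session_fresh, admin_console, role_editor.
Round 2 fires r4, r6, r11, giving owner, mfa_enrolled, ip_allowlisted.
Round 3 fires r10, r13, giving can_read, role_viewer.
Round 4 fires r12, giving elevated.
Round 5 fires r7, giving export_allowed.
Closure: {admin_console, audit_required, break_glass, can_invite, can_publish, can_read, device_trusted, elevated, export_allowed, ip_allowlisted, mfa_enrolled, owner, quota_ok, restricted_mode, role_editor, role_viewer, session_fresh, sso_linked, token_valid} — 19 facts.

19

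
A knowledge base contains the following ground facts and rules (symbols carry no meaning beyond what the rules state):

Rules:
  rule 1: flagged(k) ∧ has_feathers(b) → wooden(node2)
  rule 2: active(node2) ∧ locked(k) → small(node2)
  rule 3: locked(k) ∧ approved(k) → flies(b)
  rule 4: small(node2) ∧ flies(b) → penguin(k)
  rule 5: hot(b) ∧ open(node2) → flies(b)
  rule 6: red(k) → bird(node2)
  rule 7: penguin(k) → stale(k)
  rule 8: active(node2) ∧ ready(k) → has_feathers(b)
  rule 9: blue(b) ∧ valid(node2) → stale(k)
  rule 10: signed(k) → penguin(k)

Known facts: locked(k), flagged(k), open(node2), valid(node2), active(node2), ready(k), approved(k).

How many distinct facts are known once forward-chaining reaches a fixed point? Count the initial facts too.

13

Round 1: rule 2 [active(node2) ∧ locked(k) → small(node2)]; rule 3 [locked(k) ∧ approved(k) → flies(b)]; rule 8 [active(node2) ∧ ready(k) → has_feathers(b)]. Adds small(node2), flies(b), has_feathers(b).
Round 2: rule 1 [flagged(k) ∧ has_feathers(b) → wooden(node2)]; rule 4 [small(node2) ∧ flies(b) → penguin(k)]. Adds wooden(node2), penguin(k).
Round 3: rule 7 [penguin(k) → stale(k)]. Adds stale(k).
Closure: {active(node2), approved(k), flagged(k), flies(b), has_feathers(b), locked(k), open(node2), penguin(k), ready(k), small(node2), stale(k), valid(node2), wooden(node2)} — 13 facts.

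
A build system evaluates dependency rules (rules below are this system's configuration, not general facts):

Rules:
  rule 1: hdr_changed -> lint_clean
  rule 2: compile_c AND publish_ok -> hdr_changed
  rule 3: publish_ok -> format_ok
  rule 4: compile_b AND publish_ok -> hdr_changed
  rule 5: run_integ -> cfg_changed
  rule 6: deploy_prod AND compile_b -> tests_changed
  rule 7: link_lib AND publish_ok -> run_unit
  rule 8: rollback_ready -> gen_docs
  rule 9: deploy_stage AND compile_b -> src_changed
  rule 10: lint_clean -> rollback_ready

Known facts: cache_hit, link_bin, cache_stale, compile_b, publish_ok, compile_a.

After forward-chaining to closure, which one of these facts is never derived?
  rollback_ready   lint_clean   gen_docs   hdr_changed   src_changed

[1] rule 3 [publish_ok -> format_ok]; rule 4 [compile_b AND publish_ok -> hdr_changed]. ⇒ new: format_ok, hdr_changed.
[2] rule 1 [hdr_changed -> lint_clean]. ⇒ new: lint_clean.
[3] rule 10 [lint_clean -> rollback_ready]. ⇒ new: rollback_ready.
[4] rule 8 [rollback_ready -> gen_docs]. ⇒ new: gen_docs.
Derived: lint_clean (round 2), hdr_changed (round 1), rollback_ready (round 3), gen_docs (round 4). src_changed never appears in any round.

src_changed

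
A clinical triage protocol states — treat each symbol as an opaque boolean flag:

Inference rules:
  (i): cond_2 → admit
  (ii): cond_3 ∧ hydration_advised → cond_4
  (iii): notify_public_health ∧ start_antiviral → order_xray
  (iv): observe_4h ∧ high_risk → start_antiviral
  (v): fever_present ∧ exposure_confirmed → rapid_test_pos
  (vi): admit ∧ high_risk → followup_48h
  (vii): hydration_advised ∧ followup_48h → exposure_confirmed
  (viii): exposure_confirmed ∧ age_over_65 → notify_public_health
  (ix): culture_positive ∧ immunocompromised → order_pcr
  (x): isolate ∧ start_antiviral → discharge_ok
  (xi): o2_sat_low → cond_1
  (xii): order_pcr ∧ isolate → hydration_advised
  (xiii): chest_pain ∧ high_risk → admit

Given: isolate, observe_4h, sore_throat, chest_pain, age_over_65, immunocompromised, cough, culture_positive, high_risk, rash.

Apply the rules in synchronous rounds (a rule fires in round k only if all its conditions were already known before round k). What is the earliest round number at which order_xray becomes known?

Round 1: (iv) [observe_4h ∧ high_risk → start_antiviral]; (ix) [culture_positive ∧ immunocompromised → order_pcr]; (xiii) [chest_pain ∧ high_risk → admit]. Adds start_antiviral, order_pcr, admit.
Round 2: (vi) [admit ∧ high_risk → followup_48h]; (x) [isolate ∧ start_antiviral → discharge_ok]; (xii) [order_pcr ∧ isolate → hydration_advised]. Adds followup_48h, discharge_ok, hydration_advised.
Round 3: (vii) [hydration_advised ∧ followup_48h → exposure_confirmed]. Adds exposure_confirmed.
Round 4: (viii) [exposure_confirmed ∧ age_over_65 → notify_public_health]. Adds notify_public_health.
Round 5: (iii) [notify_public_health ∧ start_antiviral → order_xray]. Adds order_xray.
order_xray first appears in round 5.

5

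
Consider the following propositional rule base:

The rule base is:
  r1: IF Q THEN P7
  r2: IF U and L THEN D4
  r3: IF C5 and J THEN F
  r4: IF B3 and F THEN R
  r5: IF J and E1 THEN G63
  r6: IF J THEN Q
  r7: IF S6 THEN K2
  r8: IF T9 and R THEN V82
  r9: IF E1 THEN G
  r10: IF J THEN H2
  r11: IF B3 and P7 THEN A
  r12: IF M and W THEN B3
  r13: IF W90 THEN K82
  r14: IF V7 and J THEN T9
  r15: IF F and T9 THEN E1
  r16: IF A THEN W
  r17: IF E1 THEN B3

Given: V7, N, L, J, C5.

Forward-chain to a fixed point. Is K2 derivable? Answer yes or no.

Round 1 — r3, r6, r10, r14, derive F, Q, H2, T9.
Round 2 — r1, r15, derive P7, E1.
Round 3 — r5, r9, r17, derive G63, G, B3.
Round 4 — r4, r11, derive R, A.
Round 5 — r8, r16, derive V82, W.
Fixed point reached. K2 is concluded only by r7; r7 needs S6 (never derived).

no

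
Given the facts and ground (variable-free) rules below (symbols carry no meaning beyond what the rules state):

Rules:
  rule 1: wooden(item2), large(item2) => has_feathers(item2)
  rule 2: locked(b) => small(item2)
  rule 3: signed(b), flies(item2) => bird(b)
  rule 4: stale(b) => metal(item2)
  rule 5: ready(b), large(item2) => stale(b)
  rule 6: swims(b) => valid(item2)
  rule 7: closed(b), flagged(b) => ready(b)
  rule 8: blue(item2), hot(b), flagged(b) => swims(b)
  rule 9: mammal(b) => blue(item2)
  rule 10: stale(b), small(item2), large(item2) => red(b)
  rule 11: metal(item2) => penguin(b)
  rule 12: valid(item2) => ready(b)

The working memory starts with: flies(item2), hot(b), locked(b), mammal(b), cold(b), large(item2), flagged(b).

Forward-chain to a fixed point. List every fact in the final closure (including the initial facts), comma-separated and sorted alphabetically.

blue(item2), cold(b), flagged(b), flies(item2), hot(b), large(item2), locked(b), mammal(b), metal(item2), penguin(b), ready(b), red(b), small(item2), stale(b), swims(b), valid(item2)

Round 1 fires rule 2, rule 9, giving small(item2), blue(item2).
Round 2 fires rule 8, giving swims(b).
Round 3 fires rule 6, giving valid(item2).
Round 4 fires rule 12, giving ready(b).
Round 5 fires rule 5, giving stale(b).
Round 6 fires rule 4, rule 10, giving metal(item2), red(b).
Round 7 fires rule 11, giving penguin(b).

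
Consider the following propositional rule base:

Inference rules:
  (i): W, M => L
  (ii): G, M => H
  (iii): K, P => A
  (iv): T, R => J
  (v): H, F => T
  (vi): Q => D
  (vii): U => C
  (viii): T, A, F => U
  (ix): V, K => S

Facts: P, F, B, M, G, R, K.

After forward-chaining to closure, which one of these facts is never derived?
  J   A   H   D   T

Round 1 — (ii), (iii), derive H, A.
Round 2 — (v), derive T.
Round 3 — (iv), (viii), derive J, U.
Round 4 — (vii), derive C.
Derived: J (round 3), T (round 2), H (round 1), A (round 1). D never appears in any round.

D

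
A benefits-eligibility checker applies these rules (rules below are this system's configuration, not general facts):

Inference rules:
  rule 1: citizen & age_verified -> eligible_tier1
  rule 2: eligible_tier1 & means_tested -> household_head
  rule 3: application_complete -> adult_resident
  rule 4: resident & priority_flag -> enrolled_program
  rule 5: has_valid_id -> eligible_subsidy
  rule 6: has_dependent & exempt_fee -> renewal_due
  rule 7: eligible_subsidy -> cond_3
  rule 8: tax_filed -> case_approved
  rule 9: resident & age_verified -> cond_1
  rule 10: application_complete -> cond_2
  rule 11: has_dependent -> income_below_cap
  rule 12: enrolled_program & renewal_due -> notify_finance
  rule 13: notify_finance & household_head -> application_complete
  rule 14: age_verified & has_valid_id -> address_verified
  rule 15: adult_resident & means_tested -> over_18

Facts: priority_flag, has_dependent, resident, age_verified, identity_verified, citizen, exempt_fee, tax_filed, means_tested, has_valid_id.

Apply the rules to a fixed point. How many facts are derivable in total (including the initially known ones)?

Round 1: rule 1 [citizen & age_verified -> eligible_tier1]; rule 4 [resident & priority_flag -> enrolled_program]; rule 5 [has_valid_id -> eligible_subsidy]; rule 6 [has_dependent & exempt_fee -> renewal_due]; rule 8 [tax_filed -> case_approved]; rule 9 [resident & age_verified -> cond_1]; rule 11 [has_dependent -> income_below_cap]; rule 14 [age_verified & has_valid_id -> address_verified]. New: eligible_tier1, enrolled_program, eligible_subsidy, renewal_due, case_approved, cond_1, income_below_cap, address_verified.
Round 2: rule 2 [eligible_tier1 & means_tested -> household_head]; rule 7 [eligible_subsidy -> cond_3]; rule 12 [enrolled_program & renewal_due -> notify_finance]. New: household_head, cond_3, notify_finance.
Round 3: rule 13 [notify_finance & household_head -> application_complete]. New: application_complete.
Round 4: rule 3 [application_complete -> adult_resident]; rule 10 [application_complete -> cond_2]. New: adult_resident, cond_2.
Round 5: rule 15 [adult_resident & means_tested -> over_18]. New: over_18.
Closure: {address_verified, adult_resident, age_verified, application_complete, case_approved, citizen, cond_1, cond_2, cond_3, eligible_subsidy, eligible_tier1, enrolled_program, exempt_fee, has_dependent, has_valid_id, household_head, identity_verified, income_below_cap, means_tested, notify_finance, over_18, priority_flag, renewal_due, resident, tax_filed} — 25 facts.

25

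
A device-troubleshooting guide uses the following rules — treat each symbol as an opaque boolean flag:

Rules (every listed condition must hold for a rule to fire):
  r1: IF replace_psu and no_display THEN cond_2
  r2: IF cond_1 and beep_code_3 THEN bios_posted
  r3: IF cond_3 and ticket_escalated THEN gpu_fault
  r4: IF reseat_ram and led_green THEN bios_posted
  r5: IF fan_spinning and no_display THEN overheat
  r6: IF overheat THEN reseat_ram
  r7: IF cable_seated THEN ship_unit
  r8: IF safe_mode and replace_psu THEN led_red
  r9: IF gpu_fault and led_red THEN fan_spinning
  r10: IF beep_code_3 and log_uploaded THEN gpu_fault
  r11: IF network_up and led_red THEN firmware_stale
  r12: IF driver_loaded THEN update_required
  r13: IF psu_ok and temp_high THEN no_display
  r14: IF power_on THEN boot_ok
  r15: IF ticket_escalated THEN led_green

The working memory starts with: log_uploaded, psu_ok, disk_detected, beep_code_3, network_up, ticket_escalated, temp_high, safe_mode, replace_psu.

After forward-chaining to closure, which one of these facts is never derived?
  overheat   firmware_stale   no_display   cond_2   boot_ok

boot_ok

[1] r8 [IF safe_mode and replace_psu THEN led_red]; r10 [IF beep_code_3 and log_uploaded THEN gpu_fault]; r13 [IF psu_ok and temp_high THEN no_display]; r15 [IF ticket_escalated THEN led_green]. ⇒ new: led_red, gpu_fault, no_display, led_green.
[2] r1 [IF replace_psu and no_display THEN cond_2]; r9 [IF gpu_fault and led_red THEN fan_spinning]; r11 [IF network_up and led_red THEN firmware_stale]. ⇒ new: cond_2, fan_spinning, firmware_stale.
[3] r5 [IF fan_spinning and no_display THEN overheat]. ⇒ new: overheat.
[4] r6 [IF overheat THEN reseat_ram]. ⇒ new: reseat_ram.
[5] r4 [IF reseat_ram and led_green THEN bios_posted]. ⇒ new: bios_posted.
Derived: overheat (round 3), no_display (round 1), cond_2 (round 2), firmware_stale (round 2). boot_ok never appears in any round.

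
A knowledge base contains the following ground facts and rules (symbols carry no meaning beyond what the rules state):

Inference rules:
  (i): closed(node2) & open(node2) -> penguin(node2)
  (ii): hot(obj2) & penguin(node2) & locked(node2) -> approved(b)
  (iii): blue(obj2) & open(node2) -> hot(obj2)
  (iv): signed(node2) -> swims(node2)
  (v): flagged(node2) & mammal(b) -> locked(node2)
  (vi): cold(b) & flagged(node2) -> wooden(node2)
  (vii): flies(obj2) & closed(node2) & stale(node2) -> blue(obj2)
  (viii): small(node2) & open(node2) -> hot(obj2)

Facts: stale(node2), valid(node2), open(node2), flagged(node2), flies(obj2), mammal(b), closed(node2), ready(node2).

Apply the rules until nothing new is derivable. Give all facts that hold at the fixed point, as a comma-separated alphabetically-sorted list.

approved(b), blue(obj2), closed(node2), flagged(node2), flies(obj2), hot(obj2), locked(node2), mammal(b), open(node2), penguin(node2), ready(node2), stale(node2), valid(node2)

[1] (i) [closed(node2) & open(node2) -> penguin(node2)]; (v) [flagged(node2) & mammal(b) -> locked(node2)]; (vii) [flies(obj2) & closed(node2) & stale(node2) -> blue(obj2)]. ⇒ new: penguin(node2), locked(node2), blue(obj2).
[2] (iii) [blue(obj2) & open(node2) -> hot(obj2)]. ⇒ new: hot(obj2).
[3] (ii) [hot(obj2) & penguin(node2) & locked(node2) -> approved(b)]. ⇒ new: approved(b).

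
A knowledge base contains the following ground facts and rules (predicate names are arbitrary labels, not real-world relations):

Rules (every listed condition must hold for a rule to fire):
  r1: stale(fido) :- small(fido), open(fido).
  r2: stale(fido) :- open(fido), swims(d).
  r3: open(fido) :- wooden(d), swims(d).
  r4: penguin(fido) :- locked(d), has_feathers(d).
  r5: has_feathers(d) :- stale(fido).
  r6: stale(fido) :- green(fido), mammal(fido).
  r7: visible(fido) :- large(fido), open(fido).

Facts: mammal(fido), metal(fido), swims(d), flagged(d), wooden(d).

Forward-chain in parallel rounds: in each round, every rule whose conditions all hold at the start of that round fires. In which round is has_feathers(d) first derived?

Round 1: r3 [open(fido) :- wooden(d), swims(d).]. Adds open(fido).
Round 2: r2 [stale(fido) :- open(fido), swims(d).]. Adds stale(fido).
Round 3: r5 [has_feathers(d) :- stale(fido).]. Adds has_feathers(d).
has_feathers(d) first appears in round 3.

3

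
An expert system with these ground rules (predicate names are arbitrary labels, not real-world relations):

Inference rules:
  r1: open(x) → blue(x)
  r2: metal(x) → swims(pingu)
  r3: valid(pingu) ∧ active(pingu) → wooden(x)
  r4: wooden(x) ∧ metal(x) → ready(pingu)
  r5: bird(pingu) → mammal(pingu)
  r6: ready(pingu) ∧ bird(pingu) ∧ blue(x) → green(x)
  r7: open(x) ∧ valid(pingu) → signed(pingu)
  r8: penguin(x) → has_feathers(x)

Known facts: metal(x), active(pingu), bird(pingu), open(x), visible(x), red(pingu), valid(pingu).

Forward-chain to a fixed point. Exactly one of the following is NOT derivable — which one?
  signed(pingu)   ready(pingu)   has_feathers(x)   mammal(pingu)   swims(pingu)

has_feathers(x)

Round 1: r1 [open(x) → blue(x)]; r2 [metal(x) → swims(pingu)]; r3 [valid(pingu) ∧ active(pingu) → wooden(x)]; r5 [bird(pingu) → mammal(pingu)]; r7 [open(x) ∧ valid(pingu) → signed(pingu)]. New: blue(x), swims(pingu), wooden(x), mammal(pingu), signed(pingu).
Round 2: r4 [wooden(x) ∧ metal(x) → ready(pingu)]. New: ready(pingu).
Round 3: r6 [ready(pingu) ∧ bird(pingu) ∧ blue(x) → green(x)]. New: green(x).
Derived: ready(pingu) (round 2), mammal(pingu) (round 1), signed(pingu) (round 1), swims(pingu) (round 1). has_feathers(x) never appears in any round.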